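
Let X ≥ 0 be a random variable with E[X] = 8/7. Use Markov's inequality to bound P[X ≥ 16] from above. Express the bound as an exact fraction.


μ = E[X] = 8/7, a = 16.
Markov: P[X ≥ 16] ≤ μ/a = (8/7)/16 = 1/14.
Numerically: ≈ 0.07143.
(Since a = 16 > μ = 1.14286, the bound 1/14 is < 1 and informative.)

P[X ≥ 16] ≤ 1/14 ≈ 0.07143.


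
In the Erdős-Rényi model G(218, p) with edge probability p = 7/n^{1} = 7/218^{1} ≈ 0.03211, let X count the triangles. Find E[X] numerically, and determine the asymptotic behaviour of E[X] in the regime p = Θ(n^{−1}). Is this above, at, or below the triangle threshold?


Number of potential triangles: C(218, 3) = 1703016.
Each occurs with probability p³ ≈ (0.03211)³ ≈ 3.3107367e-05.
By linearity: E[X] = C(218, 3)·p³ ≈ 1703016 · 3.3107367e-05 ≈ 56.38238.
Here α = 1, so p = 7/n is exactly at the triangle threshold p ~ 1/n. Asymptotically E[X] → c³/6 = 7³/6 = 343/6 ≈ 57.16667, a bounded constant. In this regime the triangle count is asymptotically Poisson(c³/6).

E[X] ≈ 56.38238; in regime p = Θ(1/n^{1}) E[X] stays bounded (at the triangle threshold p ~ 1/n).


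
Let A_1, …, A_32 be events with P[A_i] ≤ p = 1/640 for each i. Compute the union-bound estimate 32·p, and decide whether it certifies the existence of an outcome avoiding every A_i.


Union bound: P[∪_{i=1}^{32} A_i] ≤ Σ_i P[A_i] ≤ 32·p = 32·(1/640) = 1/20.
Numerically: 1/20 ≈ 0.050000.
Is 1/20 < 1? YES.
Since P[∪ A_i] ≤ 1/20 < 1, the complement has P[∩ A_i^c] ≥ 1 − 1/20 = 19/20 > 0, so some outcome avoids every A_i.

32·p = 1/20 ≈ 0.050000; existence CERTIFIED by the union bound.


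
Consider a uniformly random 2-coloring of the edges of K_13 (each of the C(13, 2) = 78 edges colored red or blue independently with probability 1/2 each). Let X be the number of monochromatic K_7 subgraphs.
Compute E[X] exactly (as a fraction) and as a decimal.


Let X = Σ_S X_S over the C(13, 7) = 1716 subsets S of size 7, where X_S = 1 if the K_7 on S is monochromatic.
For a fixed S, the K_7 on S has C(7, 2) = 21 edges. P[all 21 edges red] = (1/2)^21, and likewise for blue, so P[monochromatic] = 2·(1/2)^21 = 2^{1 − 21} = 1/1048576.
By linearity: E[X] = C(13, 7) · 2^{1 − 21} = 1716 · 1/1048576 = 429/262144.
Numerically: E[X] ≈ 0.002.

E[X] = C(13,7)·2^(1−C(7,2)) = 429/262144 ≈ 0.002.


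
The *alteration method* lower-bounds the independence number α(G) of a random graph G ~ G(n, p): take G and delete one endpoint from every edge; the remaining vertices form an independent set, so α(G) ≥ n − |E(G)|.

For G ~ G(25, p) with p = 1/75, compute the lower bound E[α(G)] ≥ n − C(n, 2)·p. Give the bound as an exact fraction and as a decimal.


E[|E(G)|] = C(25, 2)·p = 300 · (1/75) = 4.
E[α(G)] ≥ n − E[|E(G)|] = 25 − 4 = 21.
Numerically: ≈ 21.00000.
(This is only a lower bound; the true E[α(G)] may be larger.)

E[α(G)] ≥ 21 ≈ 21.00000.


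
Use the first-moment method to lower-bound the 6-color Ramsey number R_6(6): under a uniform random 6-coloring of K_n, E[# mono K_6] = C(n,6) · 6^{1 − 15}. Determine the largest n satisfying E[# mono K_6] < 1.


We need C(n, 6) · 6^{1 − 15} < 1, i.e. C(n, 6) < 6^{15 − 1} = 78364164096.
Check values of n near the boundary:
  n = 197: C(197, 6) = 75176946208; 75176946208 < 78364164096? YES
  n = 198: C(198, 6) = 77526225777; 77526225777 < 78364164096? YES
  n = 199: C(199, 6) = 79936367511; 79936367511 < 78364164096? NO
  n = 200: C(200, 6) = 82408626300; 82408626300 < 78364164096? NO
  n = 201: C(201, 6) = 84944276340; 84944276340 < 78364164096? NO
The largest n with C(n, 6) < 78364164096 is n = 198 (where E[X] = 25842075259/26121388032 ≈ 0.989307). Hence R_6(6) > 198, i.e. R_6(6) ≥ 199.

Largest n = 198; hence R_6(6) > 198.


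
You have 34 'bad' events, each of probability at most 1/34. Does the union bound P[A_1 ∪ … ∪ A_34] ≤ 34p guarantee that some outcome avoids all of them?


Union bound: P[∪_{i=1}^{34} A_i] ≤ Σ_i P[A_i] ≤ 34·p = 34·(1/34) = 1.
Numerically: 1 ≈ 1.0000.
Is 1 < 1? NO.
Since the bound 1 is ≥ 1, the union bound is uninformative here; it does NOT by itself certify existence.

34·p = 1 ≈ 1.0000; existence NOT certified by the union bound.


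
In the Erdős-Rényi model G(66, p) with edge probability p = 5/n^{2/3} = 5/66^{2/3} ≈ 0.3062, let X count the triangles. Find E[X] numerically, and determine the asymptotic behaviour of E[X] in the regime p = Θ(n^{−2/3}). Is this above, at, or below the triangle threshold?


Number of potential triangles: C(66, 3) = 45760.
Each occurs with probability p³ ≈ (0.3062)³ ≈ 2.869605e-02.
By linearity: E[X] = C(66, 3)·p³ ≈ 45760 · 2.869605e-02 ≈ 1313.1313.
Since α = 2/3 < 1, p = c/n^{2/3} ≫ 1/n is above the triangle threshold p ~ 1/n. Asymptotically E[X] ~ (c³/6)·n^{3(1−α)} = (5³/6)·n^{1} → ∞; triangles are abundant w.h.p.

E[X] ≈ 1313.1313; in regime p = Θ(1/n^{2/3}) E[X] diverges (above the triangle threshold p ~ 1/n).


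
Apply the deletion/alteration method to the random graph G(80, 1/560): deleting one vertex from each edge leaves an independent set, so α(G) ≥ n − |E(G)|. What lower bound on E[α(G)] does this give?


E[|E(G)|] = C(80, 2)·p = 3160 · (1/560) = 79/14.
E[α(G)] ≥ n − E[|E(G)|] = 80 − 79/14 = 1041/14.
Numerically: ≈ 74.357143.
(This is only a lower bound; the true E[α(G)] may be larger.)

E[α(G)] ≥ 1041/14 ≈ 74.357143.


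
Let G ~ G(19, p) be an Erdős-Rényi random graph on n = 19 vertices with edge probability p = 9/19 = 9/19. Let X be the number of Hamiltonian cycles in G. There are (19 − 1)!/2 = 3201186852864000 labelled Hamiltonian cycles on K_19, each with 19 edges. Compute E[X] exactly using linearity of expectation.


K_19 has (19 − 1)!/2 = 3201186852864000 labelled Hamiltonian cycles.
For each such Hamiltonian cycle H, let X_H = 1 if all 19 edges of H are present in G. Then P[X_H = 1] = p^{19} = (9/19)^{19} = 1350851717672992089/1978419655660313589123979.
By linearity: E[X] = Σ_H E[X_H] = 3201186852864000 · p^{19} = 3201186852864000 · 1350851717672992089/1978419655660313589123979 = 4324328758783534194876278992896000/1978419655660313589123979.
Numerically: E[X] ≈ 2.186e+09.

E[X] = 3201186852864000 · (9/19)^{19} = 4324328758783534194876278992896000/1978419655660313589123979 ≈ 2.186e+09.


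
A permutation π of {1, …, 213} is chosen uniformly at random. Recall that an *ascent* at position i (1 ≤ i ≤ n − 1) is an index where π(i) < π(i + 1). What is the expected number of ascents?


Write X = Σ X_I over i = 1, …, 212, with X_I the indicator of one ascent.
There are 212 indicators.
For each fixed i, the pair (π(i), π(i+1)) is a uniformly random ordered pair of distinct values from {1, …, 213}; by symmetry P[π(i) < π(i+1)] = 1/2.
By linearity: E[X] = 212 · (1/2) = (213 − 1) · (1/2) = 106 ≈ 106.00000.

E[X] = 106 = 106.00000.


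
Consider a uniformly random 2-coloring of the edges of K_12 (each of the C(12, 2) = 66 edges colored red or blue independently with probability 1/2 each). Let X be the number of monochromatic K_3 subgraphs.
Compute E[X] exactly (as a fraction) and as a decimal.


Let X = Σ_S X_S over the C(12, 3) = 220 subsets S of size 3, where X_S = 1 if the K_3 on S is monochromatic.
For a fixed S, the K_3 on S has C(3, 2) = 3 edges. P[all 3 edges red] = (1/2)^3, and likewise for blue, so P[monochromatic] = 2·(1/2)^3 = 2^{1 − 3} = 1/4.
Summing: E[X] = C(12, 3) · 2^{1 − 3} = 220 · 1/4 = 55.
Numerically: E[X] ≈ 55.00000.

E[X] = C(12,3)·2^(1−C(3,2)) = 55 ≈ 55.00000.


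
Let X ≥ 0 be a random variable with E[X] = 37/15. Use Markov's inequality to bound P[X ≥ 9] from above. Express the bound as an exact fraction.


μ = E[X] = 37/15, a = 9.
Markov: P[X ≥ 9] ≤ μ/a = (37/15)/9 = 37/135.
Numerically: ≈ 0.274074.
(Since a = 9 > μ = 2.466667, the bound 37/135 is < 1 and informative.)

P[X ≥ 9] ≤ 37/135 ≈ 0.274074.


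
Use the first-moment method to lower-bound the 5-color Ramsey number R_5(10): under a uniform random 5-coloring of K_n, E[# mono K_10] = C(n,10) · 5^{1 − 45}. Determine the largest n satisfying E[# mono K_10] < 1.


We need C(n, 10) · 5^{1 − 45} < 1, i.e. C(n, 10) < 5^{45 − 1} = 5684341886080801486968994140625.
Check values of n near the boundary:
  n = 5388: C(5388, 10) = 5634865093375880654852250419586; 5634865093375880654852250419586 < 5684341886080801486968994140625? YES
  n = 5389: C(5389, 10) = 5645340767466558997768874792926; 5645340767466558997768874792926 < 5684341886080801486968994140625? YES
  n = 5390: C(5390, 10) = 5655833965919099070255434039753; 5655833965919099070255434039753 < 5684341886080801486968994140625? YES
  n = 5391: C(5391, 10) = 5666344714787188828795213697883; 5666344714787188828795213697883 < 5684341886080801486968994140625? YES
  n = 5392: C(5392, 10) = 5676873040158402483252283957448; 5676873040158402483252283957448 < 5684341886080801486968994140625? YES
  n = 5393: C(5393, 10) = 5687418968154238267170642278008; 5687418968154238267170642278008 < 5684341886080801486968994140625? NO
  n = 5394: C(5394, 10) = 5697982524930156243149785372878; 5697982524930156243149785372878 < 5684341886080801486968994140625? NO
The largest n with C(n, 10) < 5684341886080801486968994140625 is n = 5392 (where E[X] = 5676873040158402483252283957448/5684341886080801486968994140625 ≈ 0.9986861). Hence R_5(10) > 5392, i.e. R_5(10) ≥ 5393.

Largest n = 5392; hence R_5(10) > 5392.


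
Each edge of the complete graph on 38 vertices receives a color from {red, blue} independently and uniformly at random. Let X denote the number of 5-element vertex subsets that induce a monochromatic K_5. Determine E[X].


Let X = Σ_S X_S over the C(38, 5) = 501942 subsets S of size 5, where X_S = 1 if the K_5 on S is monochromatic.
For a fixed S, the K_5 on S has C(5, 2) = 10 edges. P[all 10 edges red] = (1/2)^10, and likewise for blue, so P[monochromatic] = 2·(1/2)^10 = 2^{1 − 10} = 1/512.
Summing: E[X] = C(38, 5) · 2^{1 − 10} = 501942 · 1/512 = 250971/256.
Numerically: E[X] ≈ 980.355469.

E[X] = C(38,5)·2^(1−C(5,2)) = 250971/256 ≈ 980.355469.


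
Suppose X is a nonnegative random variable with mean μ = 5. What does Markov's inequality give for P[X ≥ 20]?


μ = E[X] = 5, a = 20.
Markov: P[X ≥ 20] ≤ μ/a = (5)/20 = 1/4.
Numerically: ≈ 0.250.
(Since a = 20 > μ = 5.000, the bound 1/4 is < 1 and informative.)

P[X ≥ 20] ≤ 1/4 ≈ 0.250.


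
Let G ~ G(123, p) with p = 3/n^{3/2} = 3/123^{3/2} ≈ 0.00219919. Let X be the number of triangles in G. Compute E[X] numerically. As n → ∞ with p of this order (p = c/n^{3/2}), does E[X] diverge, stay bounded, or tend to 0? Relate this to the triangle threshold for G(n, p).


Number of potential triangles: C(123, 3) = 302621.
Each occurs with probability p³ ≈ (0.00219919)³ ≈ 1.06363045e-08.
By linearity: E[X] = C(123, 3)·p³ ≈ 302621 · 1.06363045e-08 ≈ 0.003219.
Since α = 3/2 > 1, p = c/n^{3/2} = o(1/n) is below the triangle threshold p ~ 1/n. Asymptotically E[X] ~ (c³/6)·n^{3(1−α)} = (3³/6)·n^{-1.5} → 0, so by Markov's inequality G has no triangles w.h.p.

E[X] ≈ 0.003219; in regime p = Θ(1/n^{3/2}) E[X] tends to 0 (below the triangle threshold p ~ 1/n).


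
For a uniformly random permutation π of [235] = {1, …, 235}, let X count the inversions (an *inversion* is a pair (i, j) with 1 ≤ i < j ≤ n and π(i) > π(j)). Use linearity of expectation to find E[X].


Write X = Σ X_I over the C(235, 2) = 27495 pairs i < j, with X_I the indicator of one inversion.
There are 27495 indicators.
For each fixed pair i < j, the values π(i) and π(j) are two distinct elements of {1, …, 235} in uniformly random order; by symmetry P[π(i) > π(j)] = 1/2.
By linearity: E[X] = 27495 · (1/2) = C(235, 2) · (1/2) = 27495/2 = 27495/2 ≈ 13747.50000.

E[X] = 27495/2 = 13747.50000.


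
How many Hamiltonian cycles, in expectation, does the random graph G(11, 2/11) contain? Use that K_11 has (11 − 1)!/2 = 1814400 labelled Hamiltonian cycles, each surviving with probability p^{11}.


K_11 has (11 − 1)!/2 = 1814400 labelled Hamiltonian cycles.
For each such Hamiltonian cycle H, let X_H = 1 if all 11 edges of H are present in G. Then P[X_H = 1] = p^{11} = (2/11)^{11} = 2048/285311670611.
By linearity of expectation: E[X] = Σ_H E[X_H] = 1814400 · p^{11} = 1814400 · 2048/285311670611 = 3715891200/285311670611.
Numerically: E[X] ≈ 0.013024.

E[X] = 1814400 · (2/11)^{11} = 3715891200/285311670611 ≈ 0.013024.


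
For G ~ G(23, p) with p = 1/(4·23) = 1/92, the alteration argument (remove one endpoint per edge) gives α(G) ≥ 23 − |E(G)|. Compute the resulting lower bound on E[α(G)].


E[|E(G)|] = C(23, 2)·p = 253 · (1/92) = 11/4.
E[α(G)] ≥ n − E[|E(G)|] = 23 − 11/4 = 81/4.
Numerically: ≈ 20.2500.
(This is only a lower bound; the true E[α(G)] may be larger.)

E[α(G)] ≥ 81/4 ≈ 20.2500.


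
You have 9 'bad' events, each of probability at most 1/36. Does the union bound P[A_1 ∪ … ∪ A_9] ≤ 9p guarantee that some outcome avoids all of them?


Union bound: P[∪_{i=1}^{9} A_i] ≤ Σ_i P[A_i] ≤ 9·p = 9·(1/36) = 1/4.
Numerically: 1/4 ≈ 0.2500000.
Is 1/4 < 1? YES.
Since P[∪ A_i] ≤ 1/4 < 1, the complement has P[∩ A_i^c] ≥ 1 − 1/4 = 3/4 > 0, so some outcome avoids every A_i.

9·p = 1/4 ≈ 0.2500000; existence CERTIFIED by the union bound.


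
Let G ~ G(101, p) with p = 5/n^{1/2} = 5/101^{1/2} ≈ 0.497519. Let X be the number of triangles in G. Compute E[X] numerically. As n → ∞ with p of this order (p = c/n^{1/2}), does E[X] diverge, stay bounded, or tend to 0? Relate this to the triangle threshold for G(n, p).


Number of potential triangles: C(101, 3) = 166650.
Each occurs with probability p³ ≈ (0.497519)³ ≈ 1.23148167e-01.
By linearity: E[X] = C(101, 3)·p³ ≈ 166650 · 1.23148167e-01 ≈ 20522.642048.
Since α = 1/2 < 1, p = c/n^{1/2} ≫ 1/n is above the triangle threshold p ~ 1/n. Asymptotically E[X] ~ (c³/6)·n^{3(1−α)} = (5³/6)·n^{1.5} → ∞; triangles are abundant w.h.p.

E[X] ≈ 20522.642048; in regime p = Θ(1/n^{1/2}) E[X] diverges (above the triangle threshold p ~ 1/n).


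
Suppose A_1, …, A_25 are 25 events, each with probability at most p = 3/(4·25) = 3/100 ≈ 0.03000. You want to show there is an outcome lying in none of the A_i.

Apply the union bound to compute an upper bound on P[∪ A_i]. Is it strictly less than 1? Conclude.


Union bound: P[∪_{i=1}^{25} A_i] ≤ Σ_i P[A_i] ≤ 25·p = 25·(3/100) = 3/4.
Numerically: 3/4 ≈ 0.75000.
Is 3/4 < 1? YES.
Since P[∪ A_i] ≤ 3/4 < 1, the complement has P[∩ A_i^c] ≥ 1 − 3/4 = 1/4 > 0, so some outcome avoids every A_i.

25·p = 3/4 ≈ 0.75000; existence CERTIFIED by the union bound.


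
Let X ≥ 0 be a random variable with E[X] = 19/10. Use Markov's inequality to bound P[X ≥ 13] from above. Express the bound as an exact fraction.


μ = E[X] = 19/10, a = 13.
Markov: P[X ≥ 13] ≤ μ/a = (19/10)/13 = 19/130.
Numerically: ≈ 0.14615.
(Since a = 13 > μ = 1.90000, the bound 19/130 is < 1 and informative.)

P[X ≥ 13] ≤ 19/130 ≈ 0.14615.


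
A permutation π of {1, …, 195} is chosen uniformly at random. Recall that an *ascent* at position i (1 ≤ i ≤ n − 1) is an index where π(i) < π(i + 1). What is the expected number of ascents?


Write X = Σ X_I over i = 1, …, 194, with X_I the indicator of one ascent.
There are 194 indicators.
For each fixed i, the pair (π(i), π(i+1)) is a uniformly random ordered pair of distinct values from {1, …, 195}; by symmetry P[π(i) < π(i+1)] = 1/2.
By linearity: E[X] = 194 · (1/2) = (195 − 1) · (1/2) = 97 ≈ 97.00000.

E[X] = 97 = 97.00000.


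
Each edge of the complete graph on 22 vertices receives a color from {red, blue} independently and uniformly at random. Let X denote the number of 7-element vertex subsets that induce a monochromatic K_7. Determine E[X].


Let X = Σ_S X_S over the C(22, 7) = 170544 subsets S of size 7, where X_S = 1 if the K_7 on S is monochromatic.
For a fixed S, the K_7 on S has C(7, 2) = 21 edges. P[all 21 edges red] = (1/2)^21, and likewise for blue, so P[monochromatic] = 2·(1/2)^21 = 2^{1 − 21} = 1/1048576.
By linearity of expectation: E[X] = C(22, 7) · 2^{1 − 21} = 170544 · 1/1048576 = 10659/65536.
Numerically: E[X] ≈ 0.163.

E[X] = C(22,7)·2^(1−C(7,2)) = 10659/65536 ≈ 0.163.


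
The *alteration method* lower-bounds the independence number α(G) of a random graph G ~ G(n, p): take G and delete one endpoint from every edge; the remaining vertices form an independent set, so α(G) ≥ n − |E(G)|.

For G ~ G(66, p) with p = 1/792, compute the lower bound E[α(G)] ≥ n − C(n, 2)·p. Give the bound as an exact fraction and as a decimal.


E[|E(G)|] = C(66, 2)·p = 2145 · (1/792) = 65/24.
E[α(G)] ≥ n − E[|E(G)|] = 66 − 65/24 = 1519/24.
Numerically: ≈ 63.292.
(This is only a lower bound; the true E[α(G)] may be larger.)

E[α(G)] ≥ 1519/24 ≈ 63.292.


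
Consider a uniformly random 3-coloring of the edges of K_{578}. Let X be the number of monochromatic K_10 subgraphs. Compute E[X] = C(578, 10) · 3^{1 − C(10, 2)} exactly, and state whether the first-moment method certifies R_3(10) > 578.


E[X] = C(578, 10) · 3^{1 − 45} = 1060514767274403635480 · 3^{−44} = 1060514767274403635480/984770902183611232881.
As a reduced fraction: E[X] = 1060514767274403635480/984770902183611232881 ≈ 1.07692.
Is E[X] < 1? NO.
Since E[X] ≥ 1, the first-moment bound is inconclusive at n = 578; it does NOT by itself certify R_3(10) > 578.

E[X] = 1060514767274403635480/984770902183611232881 ≈ 1.07692; E[X] ≥ 1; first-moment method inconclusive here.


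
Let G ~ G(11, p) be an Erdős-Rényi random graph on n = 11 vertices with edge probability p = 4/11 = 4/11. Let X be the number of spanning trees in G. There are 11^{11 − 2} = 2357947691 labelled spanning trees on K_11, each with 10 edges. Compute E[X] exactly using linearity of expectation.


K_11 has 11^{11 − 2} = 2357947691 labelled spanning trees.
For each such spanning tree H, let X_H = 1 if all 10 edges of H are present in G. Then P[X_H = 1] = p^{10} = (4/11)^{10} = 1048576/25937424601.
Summing the indicators: E[X] = Σ_H E[X_H] = 2357947691 · p^{10} = 2357947691 · 1048576/25937424601 = 1048576/11.
Numerically: E[X] ≈ 95325.1.

E[X] = 2357947691 · (4/11)^{10} = 1048576/11 ≈ 95325.1.


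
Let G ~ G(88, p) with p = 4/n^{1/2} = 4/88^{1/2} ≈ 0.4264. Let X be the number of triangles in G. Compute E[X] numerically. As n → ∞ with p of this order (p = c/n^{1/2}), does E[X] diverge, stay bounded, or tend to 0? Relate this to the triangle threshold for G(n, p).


Number of potential triangles: C(88, 3) = 109736.
Each occurs with probability p³ ≈ (0.4264)³ ≈ 7.752753e-02.
By linearity: E[X] = C(88, 3)·p³ ≈ 109736 · 7.752753e-02 ≈ 8507.5614.
Since α = 1/2 < 1, p = c/n^{1/2} ≫ 1/n is above the triangle threshold p ~ 1/n. Asymptotically E[X] ~ (c³/6)·n^{3(1−α)} = (4³/6)·n^{1.5} → ∞; triangles are abundant w.h.p.

E[X] ≈ 8507.5614; in regime p = Θ(1/n^{1/2}) E[X] diverges (above the triangle threshold p ~ 1/n).


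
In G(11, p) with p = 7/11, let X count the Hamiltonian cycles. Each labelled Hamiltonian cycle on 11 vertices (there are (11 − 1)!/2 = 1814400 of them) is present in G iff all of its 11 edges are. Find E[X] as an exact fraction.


K_11 has (11 − 1)!/2 = 1814400 labelled Hamiltonian cycles.
For each such Hamiltonian cycle H, let X_H = 1 if all 11 edges of H are present in G. Then P[X_H = 1] = p^{11} = (7/11)^{11} = 1977326743/285311670611.
By linearity of expectation: E[X] = Σ_H E[X_H] = 1814400 · p^{11} = 1814400 · 1977326743/285311670611 = 3587661642499200/285311670611.
Numerically: E[X] ≈ 1.26e+04.

E[X] = 1814400 · (7/11)^{11} = 3587661642499200/285311670611 ≈ 1.26e+04.


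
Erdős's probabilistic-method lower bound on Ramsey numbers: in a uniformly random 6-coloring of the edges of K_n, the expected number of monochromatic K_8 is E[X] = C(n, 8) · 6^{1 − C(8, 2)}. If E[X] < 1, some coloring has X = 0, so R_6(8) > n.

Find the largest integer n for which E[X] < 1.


We need C(n, 8) · 6^{1 − 28} < 1, i.e. C(n, 8) < 6^{28 − 1} = 1023490369077469249536.
Check values of n near the boundary:
  n = 1592: C(1592, 8) = 1005480414540892933435; 1005480414540892933435 < 1023490369077469249536? YES
  n = 1593: C(1593, 8) = 1010555394551193970323; 1010555394551193970323 < 1023490369077469249536? YES
  n = 1594: C(1594, 8) = 1015652773590544255167; 1015652773590544255167 < 1023490369077469249536? YES
  n = 1595: C(1595, 8) = 1020772636343363633895; 1020772636343363633895 < 1023490369077469249536? YES
  n = 1596: C(1596, 8) = 1025915067760710553965; 1025915067760710553965 < 1023490369077469249536? NO
  n = 1597: C(1597, 8) = 1031080153060953275445; 1031080153060953275445 < 1023490369077469249536? NO
  n = 1598: C(1598, 8) = 1036267977730442348529; 1036267977730442348529 < 1023490369077469249536? NO
The largest n with C(n, 8) < 1023490369077469249536 is n = 1595 (where E[X] = 113419181815929292655/113721152119718805504 ≈ 0.9973). Hence R_6(8) > 1595, i.e. R_6(8) ≥ 1596.

Largest n = 1595; hence R_6(8) > 1595.


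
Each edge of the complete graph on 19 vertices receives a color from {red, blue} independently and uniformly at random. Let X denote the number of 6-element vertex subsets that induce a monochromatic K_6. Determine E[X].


Let X = Σ_S X_S over the C(19, 6) = 27132 subsets S of size 6, where X_S = 1 if the K_6 on S is monochromatic.
For a fixed S, the K_6 on S has C(6, 2) = 15 edges. P[all 15 edges red] = (1/2)^15, and likewise for blue, so P[monochromatic] = 2·(1/2)^15 = 2^{1 − 15} = 1/16384.
By linearity: E[X] = C(19, 6) · 2^{1 − 15} = 27132 · 1/16384 = 6783/4096.
Numerically: E[X] ≈ 1.6560.

E[X] = C(19,6)·2^(1−C(6,2)) = 6783/4096 ≈ 1.6560.


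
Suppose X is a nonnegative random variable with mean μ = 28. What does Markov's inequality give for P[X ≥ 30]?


μ = E[X] = 28, a = 30.
Markov: P[X ≥ 30] ≤ μ/a = (28)/30 = 14/15.
Numerically: ≈ 0.93333.
(Since a = 30 > μ = 28.00000, the bound 14/15 is < 1 and informative.)

P[X ≥ 30] ≤ 14/15 ≈ 0.93333.


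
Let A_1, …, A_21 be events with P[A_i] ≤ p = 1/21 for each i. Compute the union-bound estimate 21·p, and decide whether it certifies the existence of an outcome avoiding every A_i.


Union bound: P[∪_{i=1}^{21} A_i] ≤ Σ_i P[A_i] ≤ 21·p = 21·(1/21) = 1.
Numerically: 1 ≈ 1.000000.
Is 1 < 1? NO.
Since the bound 1 is ≥ 1, the union bound is uninformative here; it does NOT by itself certify existence.

21·p = 1 ≈ 1.000000; existence NOT certified by the union bound.


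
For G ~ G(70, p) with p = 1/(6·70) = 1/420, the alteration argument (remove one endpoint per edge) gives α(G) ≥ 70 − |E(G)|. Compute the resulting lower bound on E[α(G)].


E[|E(G)|] = C(70, 2)·p = 2415 · (1/420) = 23/4.
E[α(G)] ≥ n − E[|E(G)|] = 70 − 23/4 = 257/4.
Numerically: ≈ 64.25000.
(This is only a lower bound; the true E[α(G)] may be larger.)

E[α(G)] ≥ 257/4 ≈ 64.25000.


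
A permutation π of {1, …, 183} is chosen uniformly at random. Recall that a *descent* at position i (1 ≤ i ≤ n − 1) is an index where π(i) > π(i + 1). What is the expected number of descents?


Write X = Σ X_I over i = 1, …, 182, with X_I the indicator of one descent.
There are 182 indicators.
For each fixed i, the pair (π(i), π(i+1)) is a uniformly random ordered pair of distinct values from {1, …, 183}; by symmetry P[π(i) > π(i+1)] = 1/2.
By linearity: E[X] = 182 · (1/2) = (183 − 1) · (1/2) = 91 ≈ 91.0000.

E[X] = 91 = 91.0000.


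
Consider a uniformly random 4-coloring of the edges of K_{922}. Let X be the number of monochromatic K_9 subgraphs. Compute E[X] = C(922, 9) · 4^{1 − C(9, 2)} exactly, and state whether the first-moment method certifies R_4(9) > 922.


E[X] = C(922, 9) · 4^{1 − 36} = 1275867683890227543270 · 4^{−35} = 1275867683890227543270/1180591620717411303424.
As a reduced fraction: E[X] = 637933841945113771635/590295810358705651712 ≈ 1.08070.
Is E[X] < 1? NO.
Since E[X] ≥ 1, the first-moment bound is inconclusive at n = 922; it does NOT by itself certify R_4(9) > 922.

E[X] = 637933841945113771635/590295810358705651712 ≈ 1.08070; E[X] ≥ 1; first-moment method inconclusive here.


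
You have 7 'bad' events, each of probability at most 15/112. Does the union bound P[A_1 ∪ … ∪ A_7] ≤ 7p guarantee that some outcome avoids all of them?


Union bound: P[∪_{i=1}^{7} A_i] ≤ Σ_i P[A_i] ≤ 7·p = 7·(15/112) = 15/16.
Numerically: 15/16 ≈ 0.938.
Is 15/16 < 1? YES.
Since P[∪ A_i] ≤ 15/16 < 1, the complement has P[∩ A_i^c] ≥ 1 − 15/16 = 1/16 > 0, so some outcome avoids every A_i.

7·p = 15/16 ≈ 0.938; existence CERTIFIED by the union bound.


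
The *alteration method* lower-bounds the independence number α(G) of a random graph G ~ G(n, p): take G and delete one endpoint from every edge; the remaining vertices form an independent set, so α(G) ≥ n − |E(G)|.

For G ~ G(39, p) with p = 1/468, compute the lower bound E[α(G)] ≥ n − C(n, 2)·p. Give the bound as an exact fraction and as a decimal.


E[|E(G)|] = C(39, 2)·p = 741 · (1/468) = 19/12.
E[α(G)] ≥ n − E[|E(G)|] = 39 − 19/12 = 449/12.
Numerically: ≈ 37.417.
(This is only a lower bound; the true E[α(G)] may be larger.)

E[α(G)] ≥ 449/12 ≈ 37.417.


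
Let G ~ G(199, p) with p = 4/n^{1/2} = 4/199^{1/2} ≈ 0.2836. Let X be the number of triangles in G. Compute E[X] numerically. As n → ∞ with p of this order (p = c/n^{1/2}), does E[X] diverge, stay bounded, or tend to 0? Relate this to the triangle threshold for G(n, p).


Number of potential triangles: C(199, 3) = 1293699.
Each occurs with probability p³ ≈ (0.2836)³ ≈ 2.279819e-02.
By linearity: E[X] = C(199, 3)·p³ ≈ 1293699 · 2.279819e-02 ≈ 29493.9950.
Since α = 1/2 < 1, p = c/n^{1/2} ≫ 1/n is above the triangle threshold p ~ 1/n. Asymptotically E[X] ~ (c³/6)·n^{3(1−α)} = (4³/6)·n^{1.5} → ∞; triangles are abundant w.h.p.

E[X] ≈ 29493.9950; in regime p = Θ(1/n^{1/2}) E[X] diverges (above the triangle threshold p ~ 1/n).


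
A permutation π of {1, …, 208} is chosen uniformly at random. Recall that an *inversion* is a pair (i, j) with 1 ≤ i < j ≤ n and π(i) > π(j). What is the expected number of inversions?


Write X = Σ X_I over the C(208, 2) = 21528 pairs i < j, with X_I the indicator of one inversion.
There are 21528 indicators.
For each fixed pair i < j, the values π(i) and π(j) are two distinct elements of {1, …, 208} in uniformly random order; by symmetry P[π(i) > π(j)] = 1/2.
By linearity: E[X] = 21528 · (1/2) = C(208, 2) · (1/2) = 21528/2 = 10764 ≈ 10764.0000.

E[X] = 10764 = 10764.0000.


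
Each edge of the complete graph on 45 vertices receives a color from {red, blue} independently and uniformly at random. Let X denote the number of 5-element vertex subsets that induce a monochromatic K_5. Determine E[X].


Let X = Σ_S X_S over the C(45, 5) = 1221759 subsets S of size 5, where X_S = 1 if the K_5 on S is monochromatic.
For a fixed S, the K_5 on S has C(5, 2) = 10 edges. P[all 10 edges red] = (1/2)^10, and likewise for blue, so P[monochromatic] = 2·(1/2)^10 = 2^{1 − 10} = 1/512.
By linearity of expectation: E[X] = C(45, 5) · 2^{1 − 10} = 1221759 · 1/512 = 1221759/512.
Numerically: E[X] ≈ 2386.24805.

E[X] = C(45,5)·2^(1−C(5,2)) = 1221759/512 ≈ 2386.24805.


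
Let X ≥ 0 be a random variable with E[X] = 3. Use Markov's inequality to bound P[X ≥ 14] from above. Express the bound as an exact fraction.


μ = E[X] = 3, a = 14.
Markov: P[X ≥ 14] ≤ μ/a = (3)/14 = 3/14.
Numerically: ≈ 0.214.
(Since a = 14 > μ = 3.000, the bound 3/14 is < 1 and informative.)

P[X ≥ 14] ≤ 3/14 ≈ 0.214.


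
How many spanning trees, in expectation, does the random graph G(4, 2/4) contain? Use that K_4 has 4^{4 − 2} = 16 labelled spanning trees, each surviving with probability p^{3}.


K_4 has 4^{4 − 2} = 16 labelled spanning trees.
For each such spanning tree H, let X_H = 1 if all 3 edges of H are present in G. Then P[X_H = 1] = p^{3} = (1/2)^{3} = 1/8.
By linearity: E[X] = Σ_H E[X_H] = 16 · p^{3} = 16 · 1/8 = 2.
Numerically: E[X] ≈ 2.

E[X] = 16 · (1/2)^{3} = 2 ≈ 2.


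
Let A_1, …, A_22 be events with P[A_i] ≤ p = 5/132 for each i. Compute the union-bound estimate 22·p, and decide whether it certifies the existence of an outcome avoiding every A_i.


Union bound: P[∪_{i=1}^{22} A_i] ≤ Σ_i P[A_i] ≤ 22·p = 22·(5/132) = 5/6.
Numerically: 5/6 ≈ 0.8333333.
Is 5/6 < 1? YES.
Since P[∪ A_i] ≤ 5/6 < 1, the complement has P[∩ A_i^c] ≥ 1 − 5/6 = 1/6 > 0, so some outcome avoids every A_i.

22·p = 5/6 ≈ 0.8333333; existence CERTIFIED by the union bound.


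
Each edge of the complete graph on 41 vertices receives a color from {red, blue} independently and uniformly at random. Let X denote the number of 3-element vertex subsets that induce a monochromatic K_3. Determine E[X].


Let X = Σ_S X_S over the C(41, 3) = 10660 subsets S of size 3, where X_S = 1 if the K_3 on S is monochromatic.
For a fixed S, the K_3 on S has C(3, 2) = 3 edges. P[all 3 edges red] = (1/2)^3, and likewise for blue, so P[monochromatic] = 2·(1/2)^3 = 2^{1 − 3} = 1/4.
By linearity: E[X] = C(41, 3) · 2^{1 − 3} = 10660 · 1/4 = 2665.
Numerically: E[X] ≈ 2665.0000.

E[X] = C(41,3)·2^(1−C(3,2)) = 2665 ≈ 2665.0000.


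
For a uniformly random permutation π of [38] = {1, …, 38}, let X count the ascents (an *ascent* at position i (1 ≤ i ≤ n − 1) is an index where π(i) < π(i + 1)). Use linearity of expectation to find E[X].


Write X = Σ X_I over i = 1, …, 37, with X_I the indicator of one ascent.
There are 37 indicators.
For each fixed i, the pair (π(i), π(i+1)) is a uniformly random ordered pair of distinct values from {1, …, 38}; by symmetry P[π(i) < π(i+1)] = 1/2.
By linearity: E[X] = 37 · (1/2) = (38 − 1) · (1/2) = 37/2 ≈ 18.5000.

E[X] = 37/2 = 18.5000.


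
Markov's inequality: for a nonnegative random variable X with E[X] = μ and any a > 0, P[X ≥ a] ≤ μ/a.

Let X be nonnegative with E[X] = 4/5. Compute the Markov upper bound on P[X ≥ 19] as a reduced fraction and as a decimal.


μ = E[X] = 4/5, a = 19.
Markov: P[X ≥ 19] ≤ μ/a = (4/5)/19 = 4/95.
Numerically: ≈ 0.042.
(Since a = 19 > μ = 0.800, the bound 4/95 is < 1 and informative.)

P[X ≥ 19] ≤ 4/95 ≈ 0.042.


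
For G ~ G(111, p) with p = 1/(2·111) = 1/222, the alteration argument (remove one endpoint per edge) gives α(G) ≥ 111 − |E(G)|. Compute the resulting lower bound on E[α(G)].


E[|E(G)|] = C(111, 2)·p = 6105 · (1/222) = 55/2.
E[α(G)] ≥ n − E[|E(G)|] = 111 − 55/2 = 167/2.
Numerically: ≈ 83.500.
(This is only a lower bound; the true E[α(G)] may be larger.)

E[α(G)] ≥ 167/2 ≈ 83.500.


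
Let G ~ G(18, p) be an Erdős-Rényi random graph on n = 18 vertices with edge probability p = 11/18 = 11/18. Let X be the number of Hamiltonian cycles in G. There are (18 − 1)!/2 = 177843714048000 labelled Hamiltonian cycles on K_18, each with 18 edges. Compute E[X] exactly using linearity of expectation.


K_18 has (18 − 1)!/2 = 177843714048000 labelled Hamiltonian cycles.
For each such Hamiltonian cycle H, let X_H = 1 if all 18 edges of H are present in G. Then P[X_H = 1] = p^{18} = (11/18)^{18} = 5559917313492231481/39346408075296537575424.
By linearity: E[X] = Σ_H E[X_H] = 177843714048000 · p^{18} = 177843714048000 · 5559917313492231481/39346408075296537575424 = 82786473808235140223154875/3294258113514384.
Numerically: E[X] ≈ 2.51e+10.

E[X] = 177843714048000 · (11/18)^{18} = 82786473808235140223154875/3294258113514384 ≈ 2.51e+10.


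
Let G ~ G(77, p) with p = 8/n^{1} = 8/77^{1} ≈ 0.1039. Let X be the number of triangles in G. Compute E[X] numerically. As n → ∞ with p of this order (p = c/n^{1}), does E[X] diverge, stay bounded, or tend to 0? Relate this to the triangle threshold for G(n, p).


Number of potential triangles: C(77, 3) = 73150.
Each occurs with probability p³ ≈ (0.1039)³ ≈ 1.121496e-03.
By linearity: E[X] = C(77, 3)·p³ ≈ 73150 · 1.121496e-03 ≈ 82.0374.
Here α = 1, so p = 8/n is exactly at the triangle threshold p ~ 1/n. Asymptotically E[X] → c³/6 = 8³/6 = 256/3 ≈ 85.3333, a bounded constant. In this regime the triangle count is asymptotically Poisson(c³/6).

E[X] ≈ 82.0374; in regime p = Θ(1/n^{1}) E[X] stays bounded (at the triangle threshold p ~ 1/n).


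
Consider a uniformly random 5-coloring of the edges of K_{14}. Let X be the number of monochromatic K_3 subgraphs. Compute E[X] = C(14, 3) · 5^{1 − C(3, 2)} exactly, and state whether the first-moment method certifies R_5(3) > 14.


E[X] = C(14, 3) · 5^{1 − 3} = 364 · 5^{−2} = 364/25.
As a reduced fraction: E[X] = 364/25 ≈ 14.56000.
Is E[X] < 1? NO.
Since E[X] ≥ 1, the first-moment bound is inconclusive at n = 14; it does NOT by itself certify R_5(3) > 14.

E[X] = 364/25 ≈ 14.56000; E[X] ≥ 1; first-moment method inconclusive here.


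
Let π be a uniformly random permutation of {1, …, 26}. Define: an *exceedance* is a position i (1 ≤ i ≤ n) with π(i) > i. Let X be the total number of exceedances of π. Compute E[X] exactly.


Write X = Σ_{i=1}^{26} X_i, where X_i = 1_{π(i) > i}.
For each fixed i, π(i) is uniform over {1, …, 26} (marginal of a uniform permutation), so P[π(i) > i] = (n − i)/n. Summing: Σ_{i=1}^{26} (n − i)/n = (0 + 1 + … + 25)/26 = 26(26 − 1)/(2·26) = (26 − 1)/2.
Hence E[X] = Σ_{i=1}^{26} (26 − i)/26 = 25/2 ≈ 12.500000.

E[X] = 25/2 = 12.500000.


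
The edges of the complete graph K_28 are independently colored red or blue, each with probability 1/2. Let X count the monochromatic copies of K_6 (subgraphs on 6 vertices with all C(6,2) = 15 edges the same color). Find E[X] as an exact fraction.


Let X = Σ_S X_S over the C(28, 6) = 376740 subsets S of size 6, where X_S = 1 if the K_6 on S is monochromatic.
For a fixed S, the K_6 on S has C(6, 2) = 15 edges. P[all 15 edges red] = (1/2)^15, and likewise for blue, so P[monochromatic] = 2·(1/2)^15 = 2^{1 − 15} = 1/16384.
By linearity of expectation: E[X] = C(28, 6) · 2^{1 − 15} = 376740 · 1/16384 = 94185/4096.
Numerically: E[X] ≈ 22.9944.

E[X] = C(28,6)·2^(1−C(6,2)) = 94185/4096 ≈ 22.9944.


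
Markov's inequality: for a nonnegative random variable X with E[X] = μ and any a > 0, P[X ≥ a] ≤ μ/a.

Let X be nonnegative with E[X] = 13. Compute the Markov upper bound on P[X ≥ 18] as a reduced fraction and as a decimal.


μ = E[X] = 13, a = 18.
Markov: P[X ≥ 18] ≤ μ/a = (13)/18 = 13/18.
Numerically: ≈ 0.72222.
(Since a = 18 > μ = 13.00000, the bound 13/18 is < 1 and informative.)

P[X ≥ 18] ≤ 13/18 ≈ 0.72222.


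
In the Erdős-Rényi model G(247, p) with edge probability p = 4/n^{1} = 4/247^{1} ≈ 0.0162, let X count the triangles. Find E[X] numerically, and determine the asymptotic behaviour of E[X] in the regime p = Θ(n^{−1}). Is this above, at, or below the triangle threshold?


Number of potential triangles: C(247, 3) = 2481115.
Each occurs with probability p³ ≈ (0.0162)³ ≈ 4.24707e-06.
By linearity: E[X] = C(247, 3)·p³ ≈ 2481115 · 4.24707e-06 ≈ 10.537.
Here α = 1, so p = 4/n is exactly at the triangle threshold p ~ 1/n. Asymptotically E[X] → c³/6 = 4³/6 = 32/3 ≈ 10.667, a bounded constant. In this regime the triangle count is asymptotically Poisson(c³/6).

E[X] ≈ 10.537; in regime p = Θ(1/n^{1}) E[X] stays bounded (at the triangle threshold p ~ 1/n).


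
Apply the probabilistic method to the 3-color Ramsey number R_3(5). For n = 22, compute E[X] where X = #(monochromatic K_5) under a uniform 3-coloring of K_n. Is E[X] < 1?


E[X] = C(22, 5) · 3^{1 − 10} = 26334 · 3^{−9} = 26334/19683.
As a reduced fraction: E[X] = 2926/2187 ≈ 1.3379.
Is E[X] < 1? NO.
Since E[X] ≥ 1, the first-moment bound is inconclusive at n = 22; it does NOT by itself certify R_3(5) > 22.

E[X] = 2926/2187 ≈ 1.3379; E[X] ≥ 1; first-moment method inconclusive here.


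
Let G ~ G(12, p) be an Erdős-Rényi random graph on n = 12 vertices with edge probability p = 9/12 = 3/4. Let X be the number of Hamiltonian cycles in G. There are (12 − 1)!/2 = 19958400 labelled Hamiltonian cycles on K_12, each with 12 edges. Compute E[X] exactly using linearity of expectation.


K_12 has (12 − 1)!/2 = 19958400 labelled Hamiltonian cycles.
For each such Hamiltonian cycle H, let X_H = 1 if all 12 edges of H are present in G. Then P[X_H = 1] = p^{12} = (3/4)^{12} = 531441/16777216.
By linearity: E[X] = Σ_H E[X_H] = 19958400 · p^{12} = 19958400 · 531441/16777216 = 82864937925/131072.
Numerically: E[X] ≈ 632209.

E[X] = 19958400 · (3/4)^{12} = 82864937925/131072 ≈ 632209.


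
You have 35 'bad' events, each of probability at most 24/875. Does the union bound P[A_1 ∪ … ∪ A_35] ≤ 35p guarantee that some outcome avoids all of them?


Union bound: P[∪_{i=1}^{35} A_i] ≤ Σ_i P[A_i] ≤ 35·p = 35·(24/875) = 24/25.
Numerically: 24/25 ≈ 0.9600000.
Is 24/25 < 1? YES.
Since P[∪ A_i] ≤ 24/25 < 1, the complement has P[∩ A_i^c] ≥ 1 − 24/25 = 1/25 > 0, so some outcome avoids every A_i.

35·p = 24/25 ≈ 0.9600000; existence CERTIFIED by the union bound.


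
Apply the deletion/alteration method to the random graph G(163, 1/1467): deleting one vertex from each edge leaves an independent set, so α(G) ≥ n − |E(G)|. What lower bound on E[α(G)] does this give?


E[|E(G)|] = C(163, 2)·p = 13203 · (1/1467) = 9.
E[α(G)] ≥ n − E[|E(G)|] = 163 − 9 = 154.
Numerically: ≈ 154.00000.
(This is only a lower bound; the true E[α(G)] may be larger.)

E[α(G)] ≥ 154 ≈ 154.00000.


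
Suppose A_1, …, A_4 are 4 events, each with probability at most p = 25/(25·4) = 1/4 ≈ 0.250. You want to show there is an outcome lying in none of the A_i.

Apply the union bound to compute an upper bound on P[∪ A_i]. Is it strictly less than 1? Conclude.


Union bound: P[∪_{i=1}^{4} A_i] ≤ Σ_i P[A_i] ≤ 4·p = 4·(1/4) = 1.
Numerically: 1 ≈ 1.000.
Is 1 < 1? NO.
Since the bound 1 is ≥ 1, the union bound is uninformative here; it does NOT by itself certify existence.

4·p = 1 ≈ 1.000; existence NOT certified by the union bound.


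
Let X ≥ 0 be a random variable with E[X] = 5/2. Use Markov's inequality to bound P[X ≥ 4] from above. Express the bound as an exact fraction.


μ = E[X] = 5/2, a = 4.
Markov: P[X ≥ 4] ≤ μ/a = (5/2)/4 = 5/8.
Numerically: ≈ 0.625000.
(Since a = 4 > μ = 2.500000, the bound 5/8 is < 1 and informative.)

P[X ≥ 4] ≤ 5/8 ≈ 0.625000.


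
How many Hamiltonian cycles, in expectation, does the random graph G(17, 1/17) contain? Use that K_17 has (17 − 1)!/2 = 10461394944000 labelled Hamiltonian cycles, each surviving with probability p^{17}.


K_17 has (17 − 1)!/2 = 10461394944000 labelled Hamiltonian cycles.
For each such Hamiltonian cycle H, let X_H = 1 if all 17 edges of H are present in G. Then P[X_H = 1] = p^{17} = (1/17)^{17} = 1/827240261886336764177.
By linearity of expectation: E[X] = Σ_H E[X_H] = 10461394944000 · p^{17} = 10461394944000 · 1/827240261886336764177 = 10461394944000/827240261886336764177.
Numerically: E[X] ≈ 1.265e-08.

E[X] = 10461394944000 · (1/17)^{17} = 10461394944000/827240261886336764177 ≈ 1.265e-08.


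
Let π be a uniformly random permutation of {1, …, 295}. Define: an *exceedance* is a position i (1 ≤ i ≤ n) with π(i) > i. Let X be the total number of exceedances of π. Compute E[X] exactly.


Write X = Σ_{i=1}^{295} X_i, where X_i = 1_{π(i) > i}.
For each fixed i, π(i) is uniform over {1, …, 295} (marginal of a uniform permutation), so P[π(i) > i] = (n − i)/n. Summing: Σ_{i=1}^{295} (n − i)/n = (0 + 1 + … + 294)/295 = 295(295 − 1)/(2·295) = (295 − 1)/2.
Hence E[X] = Σ_{i=1}^{295} (295 − i)/295 = 147 ≈ 147.000000.

E[X] = 147 = 147.000000.
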